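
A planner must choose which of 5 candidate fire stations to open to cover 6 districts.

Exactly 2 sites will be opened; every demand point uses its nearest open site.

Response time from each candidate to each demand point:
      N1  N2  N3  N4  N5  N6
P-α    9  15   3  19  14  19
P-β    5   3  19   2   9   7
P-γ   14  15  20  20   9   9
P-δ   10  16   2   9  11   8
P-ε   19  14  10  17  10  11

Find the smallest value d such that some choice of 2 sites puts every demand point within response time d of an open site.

9

Open {P-α, P-β}.
  Farthest demand point is N5 at response time 9 (to P-β); all others are ≤ 9.
With {P-β, P-δ} the worst case is 9.
With {P-β, P-ε} the worst case is 10.
No size-2 selection achieves below 9.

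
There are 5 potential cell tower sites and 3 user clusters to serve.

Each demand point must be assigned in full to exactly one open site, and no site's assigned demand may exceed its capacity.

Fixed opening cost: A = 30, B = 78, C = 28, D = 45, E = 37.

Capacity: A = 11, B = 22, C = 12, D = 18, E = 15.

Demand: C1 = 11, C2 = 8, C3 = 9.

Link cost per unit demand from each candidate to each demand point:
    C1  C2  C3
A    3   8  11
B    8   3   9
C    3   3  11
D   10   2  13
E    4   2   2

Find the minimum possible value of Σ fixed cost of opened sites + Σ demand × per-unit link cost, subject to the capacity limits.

170

Open {A, C, E}; cheapest assignment that respects the capacities:
  A (cap 11, load 11): C1 — cost 11×3 = 33
  C (cap 12, load 8): C2 — cost 8×3 = 24
  E (cap 15, load 9): C3 — cost 9×2 = 18
  Shipping 75, fixed 95 → total 170.
  Any other capacity-feasible assignment to {A, C, E} ships for at least 75.
Compare {C, D, E}: its best feasible assignment gives total 177.
Compare {A, D, E}: its best feasible assignment gives total 179.
Every other set of open sites that can feasibly serve all demand totals ≥ 177 even under its best assignment. Minimum: 170.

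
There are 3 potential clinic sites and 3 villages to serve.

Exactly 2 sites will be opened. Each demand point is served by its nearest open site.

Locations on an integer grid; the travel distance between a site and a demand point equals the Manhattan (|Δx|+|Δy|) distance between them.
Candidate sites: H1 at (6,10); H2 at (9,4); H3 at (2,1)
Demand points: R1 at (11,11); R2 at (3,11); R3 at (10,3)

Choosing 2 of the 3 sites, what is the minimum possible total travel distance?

12

Open {H1, H2}.
  R1→H1 6, R2→H1 4, R3→H2 2  ⇒ total 12.
Compare {H1, H3}: total 20.
Compare {H2, H3}: total 22.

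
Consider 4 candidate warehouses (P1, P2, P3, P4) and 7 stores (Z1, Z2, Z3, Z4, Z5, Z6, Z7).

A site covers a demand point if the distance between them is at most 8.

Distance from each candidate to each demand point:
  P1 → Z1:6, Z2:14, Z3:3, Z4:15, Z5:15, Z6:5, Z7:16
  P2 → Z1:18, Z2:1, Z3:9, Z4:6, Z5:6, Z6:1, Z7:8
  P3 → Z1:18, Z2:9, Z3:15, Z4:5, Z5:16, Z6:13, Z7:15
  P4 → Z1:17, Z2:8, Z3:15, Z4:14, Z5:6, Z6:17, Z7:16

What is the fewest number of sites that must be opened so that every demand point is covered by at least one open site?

2

Coverage sets (demand points within 8 of each site):
  P1: {Z1, Z3, Z6}
  P2: {Z2, Z4, Z5, Z6, Z7}
  P3: {Z4}
  P4: {Z2, Z5}
No single site covers all 7 demand points.
But {P1, P2} covers everything, so the minimum is 2.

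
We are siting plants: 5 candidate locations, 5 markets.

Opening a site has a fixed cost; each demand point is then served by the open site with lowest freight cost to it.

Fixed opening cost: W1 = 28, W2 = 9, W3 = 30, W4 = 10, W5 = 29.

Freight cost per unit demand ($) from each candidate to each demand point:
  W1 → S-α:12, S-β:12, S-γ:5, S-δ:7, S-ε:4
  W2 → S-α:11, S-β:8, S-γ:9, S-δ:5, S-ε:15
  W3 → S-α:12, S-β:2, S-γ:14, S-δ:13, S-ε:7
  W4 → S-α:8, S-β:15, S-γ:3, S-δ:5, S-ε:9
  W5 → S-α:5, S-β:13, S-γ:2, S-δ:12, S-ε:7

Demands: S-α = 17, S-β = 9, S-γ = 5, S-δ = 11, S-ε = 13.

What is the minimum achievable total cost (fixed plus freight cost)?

Open {W1, W2, W3, W5}: assign each demand point to its cheapest open site.
  S-α→W5 17×5=85, S-β→W3 9×2=18, S-γ→W5 5×2=10, S-δ→W2 11×5=55, S-ε→W1 13×4=52
  freight cost 220, fixed 96 → total 316.
Compare {W1, W3, W4, W5}: freight cost 220 + fixed 97 = 317.
Compare {W1, W2, W3, W4, W5}: freight cost 220 + fixed 106 = 326.
Compare {W2, W3, W5}: freight cost 259 + fixed 68 = 327.
All other subsets cost ≥ 317. Minimum total cost: 316.

316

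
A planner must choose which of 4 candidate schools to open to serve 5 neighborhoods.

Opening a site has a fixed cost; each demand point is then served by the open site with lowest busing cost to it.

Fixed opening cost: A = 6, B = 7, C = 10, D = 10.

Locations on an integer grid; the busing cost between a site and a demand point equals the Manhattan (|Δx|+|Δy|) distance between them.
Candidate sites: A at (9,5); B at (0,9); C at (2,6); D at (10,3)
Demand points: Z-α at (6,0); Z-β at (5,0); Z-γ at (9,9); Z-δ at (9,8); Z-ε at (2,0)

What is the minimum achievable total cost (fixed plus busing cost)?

Open {A}: assign each demand point to its cheapest open site.
  Z-α→A 8, Z-β→A 9, Z-γ→A 4, Z-δ→A 3, Z-ε→A 12
  busing cost 36, fixed 6 → total 42.
Compare {A, C}: busing cost 30 + fixed 16 = 46.
Compare {A, B}: busing cost 35 + fixed 13 = 48.
Compare {D}: busing cost 39 + fixed 10 = 49.
All other subsets cost ≥ 46. Minimum total cost: 42.

42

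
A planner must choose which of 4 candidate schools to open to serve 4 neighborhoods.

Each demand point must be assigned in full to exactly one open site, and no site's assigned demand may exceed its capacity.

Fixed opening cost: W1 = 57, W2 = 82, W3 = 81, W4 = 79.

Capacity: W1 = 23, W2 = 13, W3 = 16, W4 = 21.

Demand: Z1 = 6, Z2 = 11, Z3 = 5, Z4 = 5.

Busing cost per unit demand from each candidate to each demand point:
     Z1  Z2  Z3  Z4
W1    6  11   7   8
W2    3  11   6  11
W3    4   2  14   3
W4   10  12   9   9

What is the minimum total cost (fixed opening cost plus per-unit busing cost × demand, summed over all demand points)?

246

Open {W1, W3}; cheapest assignment that respects the capacities:
  W1 (cap 23, load 11): Z1, Z3 — cost 6×6 + 5×7 = 71
  W3 (cap 16, load 16): Z2, Z4 — cost 11×2 + 5×3 = 37
  Shipping 108, fixed 138 → total 246.
  Any other capacity-feasible assignment to {W1, W3} ships for at least 108.
Compare {W2, W3}: its best feasible assignment gives total 248.
Compare {W3, W4}: its best feasible assignment gives total 302.
Every other set of open sites that can feasibly serve all demand totals ≥ 248 even under its best assignment. Minimum: 246.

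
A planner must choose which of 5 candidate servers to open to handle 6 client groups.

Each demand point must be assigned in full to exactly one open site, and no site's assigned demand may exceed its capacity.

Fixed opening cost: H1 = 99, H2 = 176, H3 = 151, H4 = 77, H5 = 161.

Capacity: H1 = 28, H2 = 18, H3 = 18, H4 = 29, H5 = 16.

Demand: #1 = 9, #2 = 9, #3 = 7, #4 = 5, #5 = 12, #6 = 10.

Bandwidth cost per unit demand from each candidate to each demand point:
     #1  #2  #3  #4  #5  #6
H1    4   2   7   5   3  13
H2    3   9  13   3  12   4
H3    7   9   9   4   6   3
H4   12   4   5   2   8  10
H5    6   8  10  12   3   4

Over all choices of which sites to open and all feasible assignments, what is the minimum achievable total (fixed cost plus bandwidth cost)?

Open {H1, H4}; cheapest assignment that respects the capacities:
  H1 (cap 28, load 28): #1, #3, #5 — cost 9×4 + 7×7 + 12×3 = 121
  H4 (cap 29, load 24): #2, #4, #6 — cost 9×4 + 5×2 + 10×10 = 146
  Shipping 267, fixed 176 → total 443.
  Any other capacity-feasible assignment to {H1, H4} ships for at least 267.
Compare {H1, H3, H4}: its best feasible assignment gives total 510.
Compare {H1, H4, H5}: its best feasible assignment gives total 530.
Every other set of open sites that can feasibly serve all demand totals ≥ 510 even under its best assignment. Minimum: 443.

443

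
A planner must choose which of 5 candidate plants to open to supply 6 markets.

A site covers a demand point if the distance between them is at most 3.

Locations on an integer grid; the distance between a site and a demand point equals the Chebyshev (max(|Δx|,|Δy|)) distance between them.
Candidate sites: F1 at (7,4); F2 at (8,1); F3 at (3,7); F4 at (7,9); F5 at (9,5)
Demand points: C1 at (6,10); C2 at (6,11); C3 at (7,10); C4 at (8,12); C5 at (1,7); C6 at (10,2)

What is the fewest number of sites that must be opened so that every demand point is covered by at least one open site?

Coverage sets (demand points within 3 of each site):
  F1: {C6}
  F2: {C6}
  F3: {C1, C5}
  F4: {C1, C2, C3, C4}
  F5: {C6}
No 2 sites suffice: every size-2 union leaves at least one demand point uncovered.
But {F1, F3, F4} covers everything, so the minimum is 3.

3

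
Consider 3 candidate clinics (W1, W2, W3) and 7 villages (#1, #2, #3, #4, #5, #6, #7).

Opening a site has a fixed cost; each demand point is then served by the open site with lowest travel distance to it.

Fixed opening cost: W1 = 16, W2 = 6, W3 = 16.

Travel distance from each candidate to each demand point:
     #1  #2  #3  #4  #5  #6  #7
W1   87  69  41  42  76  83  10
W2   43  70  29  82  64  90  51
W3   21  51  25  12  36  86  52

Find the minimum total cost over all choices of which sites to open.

Open {W1, W3}: assign each demand point to its cheapest open site.
  #1→W3 21, #2→W3 51, #3→W3 25, #4→W3 12, #5→W3 36, #6→W1 83, #7→W1 10
  travel distance 238, fixed 32 → total 270.
Compare {W1, W2, W3}: travel distance 238 + fixed 38 = 276.
Compare {W3}: travel distance 283 + fixed 16 = 299.
Compare {W2, W3}: travel distance 282 + fixed 22 = 304.
All other subsets cost ≥ 276. Minimum total cost: 270.

270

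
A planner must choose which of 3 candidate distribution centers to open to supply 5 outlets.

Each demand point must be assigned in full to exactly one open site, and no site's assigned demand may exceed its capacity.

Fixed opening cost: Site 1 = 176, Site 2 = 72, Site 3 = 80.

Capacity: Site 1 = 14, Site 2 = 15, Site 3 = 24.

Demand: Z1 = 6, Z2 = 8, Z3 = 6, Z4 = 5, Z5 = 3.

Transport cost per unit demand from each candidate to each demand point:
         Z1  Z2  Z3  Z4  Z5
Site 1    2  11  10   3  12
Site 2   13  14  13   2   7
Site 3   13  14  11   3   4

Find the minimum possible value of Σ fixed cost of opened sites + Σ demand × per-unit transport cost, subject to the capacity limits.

Open {Site 2, Site 3}; cheapest assignment that respects the capacities:
  Site 2 (cap 15, load 13): Z2, Z4 — cost 8×14 + 5×2 = 122
  Site 3 (cap 24, load 15): Z1, Z3, Z5 — cost 6×13 + 6×11 + 3×4 = 156
  Shipping 278, fixed 152 → total 430.
  Any other capacity-feasible assignment to {Site 2, Site 3} ships for at least 278.
Compare {Site 1, Site 3}: its best feasible assignment gives total 449.
Compare {Site 1, Site 2}: its best feasible assignment gives total 457.
Every other set of open sites that can feasibly serve all demand totals ≥ 449 even under its best assignment. Minimum: 430.

430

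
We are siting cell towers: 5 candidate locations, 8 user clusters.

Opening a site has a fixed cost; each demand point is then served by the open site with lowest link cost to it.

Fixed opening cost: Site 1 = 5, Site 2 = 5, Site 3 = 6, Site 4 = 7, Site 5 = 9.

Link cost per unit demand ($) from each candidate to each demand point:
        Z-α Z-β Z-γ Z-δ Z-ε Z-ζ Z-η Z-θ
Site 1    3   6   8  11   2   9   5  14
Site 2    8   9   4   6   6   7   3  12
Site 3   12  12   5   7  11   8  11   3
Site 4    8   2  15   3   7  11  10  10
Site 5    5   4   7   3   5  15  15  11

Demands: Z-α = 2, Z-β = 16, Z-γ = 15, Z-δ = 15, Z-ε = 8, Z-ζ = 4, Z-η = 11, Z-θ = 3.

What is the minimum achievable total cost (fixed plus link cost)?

252

Open {Site 1, Site 2, Site 3, Site 4}: assign each demand point to its cheapest open site.
  Z-α→Site 1 2×3=6, Z-β→Site 4 16×2=32, Z-γ→Site 2 15×4=60, Z-δ→Site 4 15×3=45, Z-ε→Site 1 8×2=16, Z-ζ→Site 2 4×7=28, Z-η→Site 2 11×3=33, Z-θ→Site 3 3×3=9
  link cost 229, fixed 23 → total 252.
Compare {Site 1, Site 2, Site 3, Site 4, Site 5}: link cost 229 + fixed 32 = 261.
Compare {Site 1, Site 2, Site 4}: link cost 250 + fixed 17 = 267.
Compare {Site 1, Site 2, Site 4, Site 5}: link cost 250 + fixed 26 = 276.
All other subsets cost ≥ 261. Minimum total cost: 252.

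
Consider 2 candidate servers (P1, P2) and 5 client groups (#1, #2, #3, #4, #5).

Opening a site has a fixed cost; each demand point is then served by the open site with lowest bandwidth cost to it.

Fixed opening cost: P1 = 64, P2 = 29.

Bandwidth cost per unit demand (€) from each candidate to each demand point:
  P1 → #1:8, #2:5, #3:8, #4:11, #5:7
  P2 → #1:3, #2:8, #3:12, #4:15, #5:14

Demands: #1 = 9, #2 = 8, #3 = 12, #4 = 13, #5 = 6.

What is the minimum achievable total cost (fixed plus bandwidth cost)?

Open {P1, P2}: assign each demand point to its cheapest open site.
  #1→P2 9×3=27, #2→P1 8×5=40, #3→P1 12×8=96, #4→P1 13×11=143, #5→P1 6×7=42
  bandwidth cost 348, fixed 93 → total 441.
Compare {P1}: bandwidth cost 393 + fixed 64 = 457.
Compare {P2}: bandwidth cost 514 + fixed 29 = 543.

441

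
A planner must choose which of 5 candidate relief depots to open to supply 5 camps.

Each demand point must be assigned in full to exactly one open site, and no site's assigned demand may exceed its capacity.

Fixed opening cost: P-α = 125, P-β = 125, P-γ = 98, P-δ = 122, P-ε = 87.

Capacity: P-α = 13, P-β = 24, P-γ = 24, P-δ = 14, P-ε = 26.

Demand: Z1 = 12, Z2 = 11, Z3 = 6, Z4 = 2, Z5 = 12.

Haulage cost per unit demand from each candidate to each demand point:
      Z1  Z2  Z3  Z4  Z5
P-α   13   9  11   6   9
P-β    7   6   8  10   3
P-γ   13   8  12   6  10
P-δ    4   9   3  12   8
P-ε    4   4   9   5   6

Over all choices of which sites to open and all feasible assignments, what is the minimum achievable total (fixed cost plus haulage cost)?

398

Open {P-β, P-ε}; cheapest assignment that respects the capacities:
  P-β (cap 24, load 18): Z3, Z5 — cost 6×8 + 12×3 = 84
  P-ε (cap 26, load 25): Z1, Z2, Z4 — cost 12×4 + 11×4 + 2×5 = 102
  Shipping 186, fixed 212 → total 398.
  Any other capacity-feasible assignment to {P-β, P-ε} ships for at least 186.
Compare {P-γ, P-ε}: its best feasible assignment gives total 475.
Compare {P-β, P-δ, P-ε}: its best feasible assignment gives total 490.
Every other set of open sites that can feasibly serve all demand totals ≥ 475 even under its best assignment. Minimum: 398.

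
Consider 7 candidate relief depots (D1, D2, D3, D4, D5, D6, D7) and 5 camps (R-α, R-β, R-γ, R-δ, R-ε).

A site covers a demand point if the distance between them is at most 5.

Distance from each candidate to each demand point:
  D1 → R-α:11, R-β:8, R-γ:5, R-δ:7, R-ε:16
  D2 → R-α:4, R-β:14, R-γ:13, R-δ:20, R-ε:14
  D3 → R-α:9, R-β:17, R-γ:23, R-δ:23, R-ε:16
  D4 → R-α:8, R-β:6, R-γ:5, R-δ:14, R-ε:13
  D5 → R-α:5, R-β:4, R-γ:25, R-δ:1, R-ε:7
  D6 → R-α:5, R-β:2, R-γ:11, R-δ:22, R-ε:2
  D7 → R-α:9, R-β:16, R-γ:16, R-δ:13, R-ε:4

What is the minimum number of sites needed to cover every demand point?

Coverage sets (demand points within 5 of each site):
  D1: {R-γ}
  D2: {R-α}
  D3: {}
  D4: {R-γ}
  D5: {R-α, R-β, R-δ}
  D6: {R-α, R-β, R-ε}
  D7: {R-ε}
No 2 sites suffice: every size-2 union leaves at least one demand point uncovered.
But {D1, D5, D6} covers everything, so the minimum is 3.

3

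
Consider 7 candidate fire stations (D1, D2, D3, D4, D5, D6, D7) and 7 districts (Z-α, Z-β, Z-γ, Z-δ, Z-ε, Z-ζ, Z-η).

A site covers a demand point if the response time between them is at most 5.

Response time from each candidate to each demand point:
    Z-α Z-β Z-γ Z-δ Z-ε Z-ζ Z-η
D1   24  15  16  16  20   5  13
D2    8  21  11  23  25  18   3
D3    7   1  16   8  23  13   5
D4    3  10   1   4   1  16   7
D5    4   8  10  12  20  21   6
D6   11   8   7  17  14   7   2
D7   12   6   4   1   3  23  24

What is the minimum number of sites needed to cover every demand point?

Coverage sets (demand points within 5 of each site):
  D1: {Z-ζ}
  D2: {Z-η}
  D3: {Z-β, Z-η}
  D4: {Z-α, Z-γ, Z-δ, Z-ε}
  D5: {Z-α}
  D6: {Z-η}
  D7: {Z-γ, Z-δ, Z-ε}
No 2 sites suffice: every size-2 union leaves at least one demand point uncovered.
But {D1, D3, D4} covers everything, so the minimum is 3.

3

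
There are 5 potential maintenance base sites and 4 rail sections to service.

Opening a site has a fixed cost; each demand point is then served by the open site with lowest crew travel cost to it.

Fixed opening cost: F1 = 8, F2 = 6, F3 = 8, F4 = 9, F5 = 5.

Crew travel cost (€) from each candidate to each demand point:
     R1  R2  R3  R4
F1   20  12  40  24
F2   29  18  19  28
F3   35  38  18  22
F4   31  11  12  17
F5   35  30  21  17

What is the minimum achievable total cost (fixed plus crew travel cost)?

77

Open {F1, F4}: assign each demand point to its cheapest open site.
  R1→F1 20, R2→F4 11, R3→F4 12, R4→F4 17
  crew travel cost 60, fixed 17 → total 77.
Compare {F4}: crew travel cost 71 + fixed 9 = 80.
Compare {F1, F4, F5}: crew travel cost 60 + fixed 22 = 82.
Compare {F1, F5}: crew travel cost 70 + fixed 13 = 83.
All other subsets cost ≥ 80. Minimum total cost: 77.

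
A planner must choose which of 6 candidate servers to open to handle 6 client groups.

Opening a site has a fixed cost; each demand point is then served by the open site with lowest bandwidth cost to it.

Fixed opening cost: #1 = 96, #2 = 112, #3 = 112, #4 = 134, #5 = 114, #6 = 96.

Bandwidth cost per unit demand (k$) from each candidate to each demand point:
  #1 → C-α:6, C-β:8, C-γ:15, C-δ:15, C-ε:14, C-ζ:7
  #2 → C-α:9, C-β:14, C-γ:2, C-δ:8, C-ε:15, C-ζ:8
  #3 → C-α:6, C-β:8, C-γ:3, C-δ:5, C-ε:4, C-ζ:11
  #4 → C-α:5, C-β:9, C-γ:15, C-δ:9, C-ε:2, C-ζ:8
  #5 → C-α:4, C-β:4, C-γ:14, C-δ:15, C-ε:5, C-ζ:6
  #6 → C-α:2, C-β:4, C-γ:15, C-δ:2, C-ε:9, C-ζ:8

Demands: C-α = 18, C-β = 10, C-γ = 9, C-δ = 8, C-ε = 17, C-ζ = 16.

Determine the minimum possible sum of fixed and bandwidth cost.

523

Open {#3, #6}: assign each demand point to its cheapest open site.
  C-α→#6 18×2=36, C-β→#6 10×4=40, C-γ→#3 9×3=27, C-δ→#6 8×2=16, C-ε→#3 17×4=68, C-ζ→#6 16×8=128
  bandwidth cost 315, fixed 208 → total 523.
Compare {#3, #5}: bandwidth cost 343 + fixed 226 = 569.
Compare {#2, #6}: bandwidth cost 391 + fixed 208 = 599.
Compare {#2, #5}: bandwidth cost 375 + fixed 226 = 601.
All other subsets cost ≥ 569. Minimum total cost: 523.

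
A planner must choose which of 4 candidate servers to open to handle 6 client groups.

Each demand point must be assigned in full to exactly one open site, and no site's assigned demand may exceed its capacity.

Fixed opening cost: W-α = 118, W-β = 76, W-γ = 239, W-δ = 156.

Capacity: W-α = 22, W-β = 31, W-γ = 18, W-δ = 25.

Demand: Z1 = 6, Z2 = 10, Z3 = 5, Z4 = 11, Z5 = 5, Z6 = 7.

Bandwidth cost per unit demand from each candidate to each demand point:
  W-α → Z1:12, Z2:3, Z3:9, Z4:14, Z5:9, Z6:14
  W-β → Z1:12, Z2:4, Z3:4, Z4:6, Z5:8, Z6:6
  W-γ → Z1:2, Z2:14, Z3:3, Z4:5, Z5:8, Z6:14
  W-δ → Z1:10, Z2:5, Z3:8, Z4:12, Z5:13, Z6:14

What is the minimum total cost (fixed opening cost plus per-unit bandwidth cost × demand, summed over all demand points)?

Open {W-α, W-β}; cheapest assignment that respects the capacities:
  W-α (cap 22, load 16): Z1, Z2 — cost 6×12 + 10×3 = 102
  W-β (cap 31, load 28): Z3, Z4, Z5, Z6 — cost 5×4 + 11×6 + 5×8 + 7×6 = 168
  Shipping 270, fixed 194 → total 464.
  Any other capacity-feasible assignment to {W-α, W-β} ships for at least 270.
Compare {W-β, W-δ}: its best feasible assignment gives total 510.
Compare {W-β, W-γ}: its best feasible assignment gives total 524.
Every other set of open sites that can feasibly serve all demand totals ≥ 510 even under its best assignment. Minimum: 464.

464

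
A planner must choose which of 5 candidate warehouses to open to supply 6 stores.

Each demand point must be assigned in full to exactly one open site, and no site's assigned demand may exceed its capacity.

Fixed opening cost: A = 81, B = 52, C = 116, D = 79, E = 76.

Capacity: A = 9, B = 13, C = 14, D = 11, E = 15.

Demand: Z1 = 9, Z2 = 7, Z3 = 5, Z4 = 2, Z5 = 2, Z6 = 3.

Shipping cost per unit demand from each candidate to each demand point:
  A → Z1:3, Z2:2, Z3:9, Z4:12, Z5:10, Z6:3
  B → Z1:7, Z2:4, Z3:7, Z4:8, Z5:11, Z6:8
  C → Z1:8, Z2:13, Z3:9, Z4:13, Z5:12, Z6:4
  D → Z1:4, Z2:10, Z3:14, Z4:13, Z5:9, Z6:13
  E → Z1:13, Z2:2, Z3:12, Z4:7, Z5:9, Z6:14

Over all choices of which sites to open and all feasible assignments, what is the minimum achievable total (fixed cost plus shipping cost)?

341

Open {A, B, E}; cheapest assignment that respects the capacities:
  A (cap 9, load 9): Z1 — cost 9×3 = 27
  B (cap 13, load 8): Z3, Z6 — cost 5×7 + 3×8 = 59
  E (cap 15, load 11): Z2, Z4, Z5 — cost 7×2 + 2×7 + 2×9 = 46
  Shipping 132, fixed 209 → total 341.
  Any other capacity-feasible assignment to {A, B, E} ships for at least 132.
Compare {B, E}: its best feasible assignment gives total 345.
Compare {B, D, E}: its best feasible assignment gives total 348.
Every other set of open sites that can feasibly serve all demand totals ≥ 345 even under its best assignment. Minimum: 341.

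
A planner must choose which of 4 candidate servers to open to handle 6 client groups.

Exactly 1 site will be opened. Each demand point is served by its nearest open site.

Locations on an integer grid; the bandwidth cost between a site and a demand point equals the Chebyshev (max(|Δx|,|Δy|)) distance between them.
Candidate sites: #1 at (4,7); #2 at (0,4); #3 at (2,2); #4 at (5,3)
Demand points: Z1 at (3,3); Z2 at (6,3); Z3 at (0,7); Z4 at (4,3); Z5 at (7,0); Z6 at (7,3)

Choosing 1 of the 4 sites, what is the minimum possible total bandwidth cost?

Open {#4}.
  Z1→#4 2, Z2→#4 1, Z3→#4 5, Z4→#4 1, Z5→#4 3, Z6→#4 2  ⇒ total 14.
Compare {#3}: total 22.
Compare {#1}: total 27.
No size-1 selection does better; minimum is 14.

14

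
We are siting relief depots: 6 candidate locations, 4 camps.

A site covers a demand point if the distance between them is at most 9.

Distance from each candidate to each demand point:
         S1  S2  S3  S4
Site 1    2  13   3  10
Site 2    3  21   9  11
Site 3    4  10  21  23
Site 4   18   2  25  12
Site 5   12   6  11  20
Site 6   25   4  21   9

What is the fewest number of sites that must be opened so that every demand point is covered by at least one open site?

Coverage sets (demand points within 9 of each site):
  Site 1: {S1, S3}
  Site 2: {S1, S3}
  Site 3: {S1}
  Site 4: {S2}
  Site 5: {S2}
  Site 6: {S2, S4}
No single site covers all 4 demand points.
But {Site 1, Site 6} covers everything, so the minimum is 2.

2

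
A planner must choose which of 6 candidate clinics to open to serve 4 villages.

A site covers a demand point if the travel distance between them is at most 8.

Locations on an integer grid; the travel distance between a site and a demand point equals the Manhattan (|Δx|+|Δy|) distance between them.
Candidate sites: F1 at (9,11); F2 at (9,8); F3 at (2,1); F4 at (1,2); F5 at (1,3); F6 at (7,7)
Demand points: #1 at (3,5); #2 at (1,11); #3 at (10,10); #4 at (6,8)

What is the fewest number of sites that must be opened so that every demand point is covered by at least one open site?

2

Coverage sets (demand points within 8 of each site):
  F1: {#2, #3, #4}
  F2: {#3, #4}
  F3: {#1}
  F4: {#1}
  F5: {#1, #2}
  F6: {#1, #3, #4}
No single site covers all 4 demand points.
But {F1, F3} covers everything, so the minimum is 2.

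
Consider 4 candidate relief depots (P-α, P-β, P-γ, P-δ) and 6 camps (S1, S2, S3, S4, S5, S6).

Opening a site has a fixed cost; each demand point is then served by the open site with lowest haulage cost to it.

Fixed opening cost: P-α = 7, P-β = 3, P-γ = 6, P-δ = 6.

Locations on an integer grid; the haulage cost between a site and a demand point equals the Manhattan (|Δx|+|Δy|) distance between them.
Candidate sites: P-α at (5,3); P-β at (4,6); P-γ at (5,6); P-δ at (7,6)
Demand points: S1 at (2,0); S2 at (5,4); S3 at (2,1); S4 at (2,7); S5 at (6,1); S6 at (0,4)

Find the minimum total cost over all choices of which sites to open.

34

Open {P-α, P-β}: assign each demand point to its cheapest open site.
  S1→P-α 6, S2→P-α 1, S3→P-α 5, S4→P-β 3, S5→P-α 3, S6→P-α 6
  haulage cost 24, fixed 10 → total 34.
Compare {P-α}: haulage cost 28 + fixed 7 = 35.
Compare {P-β}: haulage cost 34 + fixed 3 = 37.
Compare {P-α, P-γ}: haulage cost 25 + fixed 13 = 38.
All other subsets cost ≥ 35. Minimum total cost: 34.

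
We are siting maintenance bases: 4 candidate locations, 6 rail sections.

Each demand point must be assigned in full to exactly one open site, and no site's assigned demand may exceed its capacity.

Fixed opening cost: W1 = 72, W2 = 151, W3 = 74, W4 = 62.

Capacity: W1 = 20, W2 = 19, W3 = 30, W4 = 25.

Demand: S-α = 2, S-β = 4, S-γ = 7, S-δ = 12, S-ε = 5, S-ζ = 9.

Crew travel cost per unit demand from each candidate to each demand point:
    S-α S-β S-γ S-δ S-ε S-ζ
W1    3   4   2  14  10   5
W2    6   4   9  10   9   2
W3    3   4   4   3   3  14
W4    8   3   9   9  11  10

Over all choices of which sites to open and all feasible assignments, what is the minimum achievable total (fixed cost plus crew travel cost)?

Open {W1, W3}; cheapest assignment that respects the capacities:
  W1 (cap 20, load 20): S-β, S-γ, S-ζ — cost 4×4 + 7×2 + 9×5 = 75
  W3 (cap 30, load 19): S-α, S-δ, S-ε — cost 2×3 + 12×3 + 5×3 = 57
  Shipping 132, fixed 146 → total 278.
  Any other capacity-feasible assignment to {W1, W3} ships for at least 132.
Compare {W3, W4}: its best feasible assignment gives total 323.
Compare {W1, W3, W4}: its best feasible assignment gives total 336.
Every other set of open sites that can feasibly serve all demand totals ≥ 323 even under its best assignment. Minimum: 278.

278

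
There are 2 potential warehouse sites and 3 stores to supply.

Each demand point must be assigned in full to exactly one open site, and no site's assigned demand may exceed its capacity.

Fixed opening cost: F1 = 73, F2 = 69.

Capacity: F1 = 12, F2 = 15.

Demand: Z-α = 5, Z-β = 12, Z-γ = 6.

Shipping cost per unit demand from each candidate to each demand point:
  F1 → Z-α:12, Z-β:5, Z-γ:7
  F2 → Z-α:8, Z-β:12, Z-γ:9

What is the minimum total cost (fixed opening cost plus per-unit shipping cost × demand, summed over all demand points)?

Open {F1, F2}; cheapest assignment that respects the capacities:
  F1 (cap 12, load 12): Z-β — cost 12×5 = 60
  F2 (cap 15, load 11): Z-α, Z-γ — cost 5×8 + 6×9 = 94
  Shipping 154, fixed 142 → total 296.
  Any other capacity-feasible assignment to {F1, F2} ships for at least 154.
Total demand is 23 and no other set of sites has combined capacity ≥ 23, so {F1, F2} is the only feasible choice of open sites. Minimum: 296.

296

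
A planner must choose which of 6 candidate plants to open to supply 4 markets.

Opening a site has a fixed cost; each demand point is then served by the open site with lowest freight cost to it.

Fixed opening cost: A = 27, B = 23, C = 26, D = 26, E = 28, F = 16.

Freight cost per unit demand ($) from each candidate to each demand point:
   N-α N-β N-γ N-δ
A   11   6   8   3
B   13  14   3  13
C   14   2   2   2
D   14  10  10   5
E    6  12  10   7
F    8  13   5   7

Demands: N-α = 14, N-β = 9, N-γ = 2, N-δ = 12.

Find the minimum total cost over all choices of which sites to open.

Open {C, E}: assign each demand point to its cheapest open site.
  N-α→E 14×6=84, N-β→C 9×2=18, N-γ→C 2×2=4, N-δ→C 12×2=24
  freight cost 130, fixed 54 → total 184.
Compare {C, F}: freight cost 158 + fixed 42 = 200.
Compare {C, E, F}: freight cost 130 + fixed 70 = 200.
Compare {B, C, E}: freight cost 130 + fixed 77 = 207.
All other subsets cost ≥ 200. Minimum total cost: 184.

184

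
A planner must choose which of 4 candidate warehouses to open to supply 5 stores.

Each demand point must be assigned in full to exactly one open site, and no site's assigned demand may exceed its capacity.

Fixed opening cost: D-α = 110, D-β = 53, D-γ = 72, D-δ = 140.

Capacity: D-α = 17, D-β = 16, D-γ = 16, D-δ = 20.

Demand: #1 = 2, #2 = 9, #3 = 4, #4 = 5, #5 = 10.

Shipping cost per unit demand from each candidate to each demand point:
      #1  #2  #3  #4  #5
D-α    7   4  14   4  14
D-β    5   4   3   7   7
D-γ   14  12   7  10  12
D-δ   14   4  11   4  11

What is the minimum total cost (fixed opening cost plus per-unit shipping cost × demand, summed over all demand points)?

Open {D-α, D-β}; cheapest assignment that respects the capacities:
  D-α (cap 17, load 14): #2, #4 — cost 9×4 + 5×4 = 56
  D-β (cap 16, load 16): #1, #3, #5 — cost 2×5 + 4×3 + 10×7 = 92
  Shipping 148, fixed 163 → total 311.
  Any other capacity-feasible assignment to {D-α, D-β} ships for at least 148.
Compare {D-β, D-δ}: its best feasible assignment gives total 341.
Compare {D-β, D-γ}: its best feasible assignment gives total 353.
Every other set of open sites that can feasibly serve all demand totals ≥ 341 even under its best assignment. Minimum: 311.

311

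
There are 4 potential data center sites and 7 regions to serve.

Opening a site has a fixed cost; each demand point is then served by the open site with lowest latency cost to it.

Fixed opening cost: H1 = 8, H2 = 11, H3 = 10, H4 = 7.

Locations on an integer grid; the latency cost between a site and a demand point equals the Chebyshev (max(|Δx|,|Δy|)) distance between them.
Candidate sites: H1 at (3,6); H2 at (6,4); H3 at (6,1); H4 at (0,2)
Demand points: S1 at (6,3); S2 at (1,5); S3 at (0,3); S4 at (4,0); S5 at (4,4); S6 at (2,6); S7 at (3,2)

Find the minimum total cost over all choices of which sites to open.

29

Open {H1}: assign each demand point to its cheapest open site.
  S1→H1 3, S2→H1 2, S3→H1 3, S4→H1 6, S5→H1 2, S6→H1 1, S7→H1 4
  latency cost 21, fixed 8 → total 29.
Compare {H1, H4}: latency cost 16 + fixed 15 = 31.
Compare {H4}: latency cost 25 + fixed 7 = 32.
Compare {H1, H3}: latency cost 15 + fixed 18 = 33.
All other subsets cost ≥ 31. Minimum total cost: 29.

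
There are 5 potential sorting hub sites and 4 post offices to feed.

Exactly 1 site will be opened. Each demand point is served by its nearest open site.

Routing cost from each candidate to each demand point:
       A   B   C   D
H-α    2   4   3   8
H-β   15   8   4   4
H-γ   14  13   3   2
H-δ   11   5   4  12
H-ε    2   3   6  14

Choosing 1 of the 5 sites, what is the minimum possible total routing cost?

17

Open {H-α}.
  A→H-α 2, B→H-α 4, C→H-α 3, D→H-α 8  ⇒ total 17.
Compare {H-ε}: total 25.
Compare {H-β}: total 31.
No size-1 selection does better; minimum is 17.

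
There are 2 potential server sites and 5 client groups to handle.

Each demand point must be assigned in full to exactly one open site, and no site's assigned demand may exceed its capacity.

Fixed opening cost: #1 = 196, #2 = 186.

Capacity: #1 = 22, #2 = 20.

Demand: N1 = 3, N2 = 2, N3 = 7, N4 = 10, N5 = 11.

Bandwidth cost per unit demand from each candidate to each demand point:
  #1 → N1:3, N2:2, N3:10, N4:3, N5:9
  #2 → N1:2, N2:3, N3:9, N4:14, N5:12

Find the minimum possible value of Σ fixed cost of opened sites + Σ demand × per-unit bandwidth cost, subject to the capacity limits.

586

Open {#1, #2}; cheapest assignment that respects the capacities:
  #1 (cap 22, load 21): N4, N5 — cost 10×3 + 11×9 = 129
  #2 (cap 20, load 12): N1, N2, N3 — cost 3×2 + 2×3 + 7×9 = 75
  Shipping 204, fixed 382 → total 586.
  Any other capacity-feasible assignment to {#1, #2} ships for at least 204.
Total demand is 33 and no other set of sites has combined capacity ≥ 33, so {#1, #2} is the only feasible choice of open sites. Minimum: 586.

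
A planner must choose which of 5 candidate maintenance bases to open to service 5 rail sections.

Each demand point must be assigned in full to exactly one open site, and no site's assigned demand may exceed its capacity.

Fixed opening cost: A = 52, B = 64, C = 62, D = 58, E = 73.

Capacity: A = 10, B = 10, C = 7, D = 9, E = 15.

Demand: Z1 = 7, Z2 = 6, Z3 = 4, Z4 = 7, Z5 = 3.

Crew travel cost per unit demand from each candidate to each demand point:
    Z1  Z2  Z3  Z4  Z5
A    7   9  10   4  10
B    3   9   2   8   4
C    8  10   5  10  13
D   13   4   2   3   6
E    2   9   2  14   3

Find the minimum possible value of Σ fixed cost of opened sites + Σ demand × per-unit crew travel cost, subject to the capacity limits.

Open {A, D, E}; cheapest assignment that respects the capacities:
  A (cap 10, load 7): Z4 — cost 7×4 = 28
  D (cap 9, load 6): Z2 — cost 6×4 = 24
  E (cap 15, load 14): Z1, Z3, Z5 — cost 7×2 + 4×2 + 3×3 = 31
  Shipping 83, fixed 183 → total 266.
  Any other capacity-feasible assignment to {A, D, E} ships for at least 83.
Compare {B, D, E}: its best feasible assignment gives total 301.
Compare {A, B, E}: its best feasible assignment gives total 302.
Every other set of open sites that can feasibly serve all demand totals ≥ 301 even under its best assignment. Minimum: 266.

266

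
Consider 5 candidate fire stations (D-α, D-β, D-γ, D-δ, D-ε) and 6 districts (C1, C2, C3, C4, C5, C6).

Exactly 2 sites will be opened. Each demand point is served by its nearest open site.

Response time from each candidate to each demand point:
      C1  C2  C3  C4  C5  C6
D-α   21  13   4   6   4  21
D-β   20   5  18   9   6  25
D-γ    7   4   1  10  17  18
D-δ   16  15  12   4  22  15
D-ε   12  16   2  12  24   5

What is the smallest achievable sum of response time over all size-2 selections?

Open {D-β, D-ε}.
  C1→D-ε 12, C2→D-β 5, C3→D-ε 2, C4→D-β 9, C5→D-β 6, C6→D-ε 5  ⇒ total 39.
Compare {D-α, D-γ}: total 40.
Compare {D-α, D-ε}: total 42.
No size-2 selection does better; minimum is 39.

39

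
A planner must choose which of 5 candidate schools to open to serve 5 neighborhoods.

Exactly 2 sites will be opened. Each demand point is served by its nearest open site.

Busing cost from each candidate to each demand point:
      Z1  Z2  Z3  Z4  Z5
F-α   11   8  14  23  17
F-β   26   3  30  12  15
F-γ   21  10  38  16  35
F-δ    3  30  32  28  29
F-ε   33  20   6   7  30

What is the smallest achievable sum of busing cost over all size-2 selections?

49

Open {F-α, F-ε}.
  Z1→F-α 11, Z2→F-α 8, Z3→F-ε 6, Z4→F-ε 7, Z5→F-α 17  ⇒ total 49.
Compare {F-α, F-β}: total 55.
Compare {F-β, F-ε}: total 57.
No size-2 selection does better; minimum is 49.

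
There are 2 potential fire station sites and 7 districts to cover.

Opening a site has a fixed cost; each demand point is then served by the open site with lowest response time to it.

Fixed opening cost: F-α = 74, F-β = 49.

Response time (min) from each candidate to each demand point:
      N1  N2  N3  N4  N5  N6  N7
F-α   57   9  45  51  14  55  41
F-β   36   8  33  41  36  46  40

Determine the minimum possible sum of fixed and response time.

Open {F-β}: assign each demand point to its cheapest open site.
  N1→F-β 36, N2→F-β 8, N3→F-β 33, N4→F-β 41, N5→F-β 36, N6→F-β 46, N7→F-β 40
  response time 240, fixed 49 → total 289.
Compare {F-α, F-β}: response time 218 + fixed 123 = 341.
Compare {F-α}: response time 272 + fixed 74 = 346.

289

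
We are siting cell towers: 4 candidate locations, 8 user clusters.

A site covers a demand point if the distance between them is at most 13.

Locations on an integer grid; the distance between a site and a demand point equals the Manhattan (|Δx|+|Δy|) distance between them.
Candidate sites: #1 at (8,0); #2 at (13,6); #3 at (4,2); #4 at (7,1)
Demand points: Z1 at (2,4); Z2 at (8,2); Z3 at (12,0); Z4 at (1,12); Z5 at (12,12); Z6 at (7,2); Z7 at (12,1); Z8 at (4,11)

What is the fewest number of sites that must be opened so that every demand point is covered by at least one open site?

2

Coverage sets (demand points within 13 of each site):
  #1: {Z1, Z2, Z3, Z6, Z7}
  #2: {Z1, Z2, Z3, Z5, Z6, Z7}
  #3: {Z1, Z2, Z3, Z4, Z6, Z7, Z8}
  #4: {Z1, Z2, Z3, Z6, Z7, Z8}
No single site covers all 8 demand points.
But {#2, #3} covers everything, so the minimum is 2.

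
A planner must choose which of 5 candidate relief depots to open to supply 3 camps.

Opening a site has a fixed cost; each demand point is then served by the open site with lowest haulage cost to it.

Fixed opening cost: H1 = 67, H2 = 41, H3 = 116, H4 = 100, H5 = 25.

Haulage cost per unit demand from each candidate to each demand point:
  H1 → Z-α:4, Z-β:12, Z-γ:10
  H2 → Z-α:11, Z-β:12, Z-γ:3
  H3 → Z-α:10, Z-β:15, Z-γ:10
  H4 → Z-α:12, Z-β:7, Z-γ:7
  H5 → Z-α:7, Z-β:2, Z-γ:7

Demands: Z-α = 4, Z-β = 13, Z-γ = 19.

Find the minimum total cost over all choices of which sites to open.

177

Open {H2, H5}: assign each demand point to its cheapest open site.
  Z-α→H5 4×7=28, Z-β→H5 13×2=26, Z-γ→H2 19×3=57
  haulage cost 111, fixed 66 → total 177.
Compare {H5}: haulage cost 187 + fixed 25 = 212.
Compare {H1, H2, H5}: haulage cost 99 + fixed 133 = 232.
Compare {H1, H5}: haulage cost 175 + fixed 92 = 267.
All other subsets cost ≥ 212. Minimum total cost: 177.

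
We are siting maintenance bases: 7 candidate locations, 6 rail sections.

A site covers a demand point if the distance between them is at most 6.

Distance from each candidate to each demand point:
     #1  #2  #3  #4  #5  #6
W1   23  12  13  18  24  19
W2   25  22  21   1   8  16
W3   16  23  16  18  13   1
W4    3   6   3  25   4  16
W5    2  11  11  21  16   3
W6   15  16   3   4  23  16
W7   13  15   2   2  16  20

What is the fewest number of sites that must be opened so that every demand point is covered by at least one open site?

Coverage sets (demand points within 6 of each site):
  W1: {}
  W2: {#4}
  W3: {#6}
  W4: {#1, #2, #3, #5}
  W5: {#1, #6}
  W6: {#3, #4}
  W7: {#3, #4}
No 2 sites suffice: every size-2 union leaves at least one demand point uncovered.
But {W2, W3, W4} covers everything, so the minimum is 3.

3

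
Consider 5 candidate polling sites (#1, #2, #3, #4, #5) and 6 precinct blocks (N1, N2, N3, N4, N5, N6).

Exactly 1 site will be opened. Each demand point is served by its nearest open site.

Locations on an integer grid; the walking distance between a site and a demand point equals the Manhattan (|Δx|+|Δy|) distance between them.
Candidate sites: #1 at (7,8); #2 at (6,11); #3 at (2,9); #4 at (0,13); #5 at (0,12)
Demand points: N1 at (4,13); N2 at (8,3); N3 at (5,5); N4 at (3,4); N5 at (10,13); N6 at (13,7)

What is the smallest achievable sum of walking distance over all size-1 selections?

Open {#1}.
  N1→#1 8, N2→#1 6, N3→#1 5, N4→#1 8, N5→#1 8, N6→#1 7  ⇒ total 42.
Compare {#2}: total 48.
Compare {#3}: total 56.
No size-1 selection does better; minimum is 42.

42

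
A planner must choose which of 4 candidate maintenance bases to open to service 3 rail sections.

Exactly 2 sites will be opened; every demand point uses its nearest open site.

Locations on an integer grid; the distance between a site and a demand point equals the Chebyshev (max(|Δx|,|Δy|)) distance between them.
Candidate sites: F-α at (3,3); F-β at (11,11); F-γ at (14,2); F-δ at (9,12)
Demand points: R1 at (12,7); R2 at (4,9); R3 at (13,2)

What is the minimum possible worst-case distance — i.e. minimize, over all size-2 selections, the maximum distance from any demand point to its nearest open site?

Open {F-γ, F-δ}.
  Farthest demand point is R1 at distance 5 (to F-γ); all others are ≤ 5.
With {F-α, F-γ} the worst case is 6.
With {F-β, F-γ} the worst case is 7.
No size-2 selection achieves below 5.

5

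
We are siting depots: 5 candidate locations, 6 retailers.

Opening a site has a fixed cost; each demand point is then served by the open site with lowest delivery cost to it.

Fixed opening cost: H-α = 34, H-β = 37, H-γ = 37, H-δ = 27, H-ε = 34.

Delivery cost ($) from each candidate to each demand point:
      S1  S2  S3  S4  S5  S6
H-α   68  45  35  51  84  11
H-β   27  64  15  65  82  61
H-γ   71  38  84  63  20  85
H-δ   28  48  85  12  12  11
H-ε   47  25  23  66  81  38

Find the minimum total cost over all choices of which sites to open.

172

Open {H-δ, H-ε}: assign each demand point to its cheapest open site.
  S1→H-δ 28, S2→H-ε 25, S3→H-ε 23, S4→H-δ 12, S5→H-δ 12, S6→H-δ 11
  delivery cost 111, fixed 61 → total 172.
Compare {H-β, H-δ}: delivery cost 125 + fixed 64 = 189.
Compare {H-β, H-δ, H-ε}: delivery cost 102 + fixed 98 = 200.
Compare {H-α, H-δ}: delivery cost 143 + fixed 61 = 204.
All other subsets cost ≥ 189. Minimum total cost: 172.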